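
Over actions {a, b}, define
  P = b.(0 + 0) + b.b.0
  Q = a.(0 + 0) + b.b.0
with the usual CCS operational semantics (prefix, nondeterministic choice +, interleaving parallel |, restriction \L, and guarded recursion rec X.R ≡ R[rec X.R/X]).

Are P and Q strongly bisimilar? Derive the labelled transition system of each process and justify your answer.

NO

Reachable graph of P (4 states):
  p0 = b.(0 + 0) + b.b.0 :: --b--▸ p1, --b--▸ p2
  p1 = 0 + 0 :: stopped
  p2 = b.0 :: --b--▸ p3
  p3 = 0 :: stopped
Reachable graph of Q (4 states):
  q0 = a.(0 + 0) + b.b.0 :: --a--▸ q1, --b--▸ q2
  q1 = 0 + 0 :: stopped
  q2 = b.0 :: --b--▸ q3
  q3 = 0 :: stopped
Partition-refinement fixed point:
  B0 = {p0}
  B1 = {p2, q2}
  B2 = {p1, p3, q1, q3}
  B3 = {q0}
p0 ∈ B0, q0 ∈ B3 → different blocks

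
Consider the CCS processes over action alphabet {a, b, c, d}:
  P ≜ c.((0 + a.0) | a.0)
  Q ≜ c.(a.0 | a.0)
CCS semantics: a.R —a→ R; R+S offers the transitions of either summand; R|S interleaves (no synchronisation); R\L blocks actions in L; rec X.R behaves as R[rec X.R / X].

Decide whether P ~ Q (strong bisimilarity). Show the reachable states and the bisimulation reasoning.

YES

Reachable graph of P (5 states):
  m0 = c.((0 + a.0) | a.0) → ··c··> m1
  m1 = (0 + a.0) | a.0 → ··a··> m2, ··a··> m3
  m2 = (0 + a.0) | 0 → ··a··> m4
  m3 = 0 | a.0 → ··a··> m4
  m4 = 0 | 0 → stopped
Reachable graph of Q (5 states):
  n0 = c.(a.0 | a.0) → ··c··> n1
  n1 = a.0 | a.0 → ··a··> n2, ··a··> n3
  n2 = 0 | a.0 → ··a··> n4
  n3 = a.0 | 0 → ··a··> n4
  n4 = 0 | 0 → stopped
Partition-refinement fixed point:
  B0 = {m0, n0}
  B1 = {m1, n1}
  B2 = {m2, m3, n2, n3}
  B3 = {m4, n4}
m0 ∈ B0, n0 ∈ B0 → same block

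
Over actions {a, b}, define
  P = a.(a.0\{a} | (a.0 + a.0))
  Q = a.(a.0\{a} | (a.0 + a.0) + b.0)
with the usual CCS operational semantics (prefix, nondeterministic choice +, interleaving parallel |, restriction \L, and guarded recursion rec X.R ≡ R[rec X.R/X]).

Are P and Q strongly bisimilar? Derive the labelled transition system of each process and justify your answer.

NO

Reachable graph of P (5 states):
  u0 = a.(a.0\{a} | (a.0 + a.0)) :: -a-> u1
  u1 = a.0\{a} | (a.0 + a.0) :: -a-> u2, -a-> u3
  u2 = 0\{a} | (a.0 + a.0) :: -a-> u4
  u3 = a.0\{a} | 0 :: -a-> u4
  u4 = 0\{a} | 0 :: deadlocked
Reachable graph of Q (6 states):
  v0 = a.(a.0\{a} | (a.0 + a.0) + b.0) :: -a-> v1
  v1 = a.0\{a} | (a.0 + a.0) + b.0 :: -a-> v2, -a-> v3, -b-> v4
  v2 = 0\{a} | (a.0 + a.0) :: -a-> v5
  v3 = a.0\{a} | 0 :: -a-> v5
  v4 = 0 :: deadlocked
  v5 = 0\{a} | 0 :: deadlocked
Bisimilarity quotient blocks:
  B0 = {u0}
  B1 = {u1}
  B2 = {u2, u3, v2, v3}
  B3 = {u4, v4, v5}
  B4 = {v0}
  B5 = {v1}
u0 ∈ B0, v0 ∈ B4 → different blocks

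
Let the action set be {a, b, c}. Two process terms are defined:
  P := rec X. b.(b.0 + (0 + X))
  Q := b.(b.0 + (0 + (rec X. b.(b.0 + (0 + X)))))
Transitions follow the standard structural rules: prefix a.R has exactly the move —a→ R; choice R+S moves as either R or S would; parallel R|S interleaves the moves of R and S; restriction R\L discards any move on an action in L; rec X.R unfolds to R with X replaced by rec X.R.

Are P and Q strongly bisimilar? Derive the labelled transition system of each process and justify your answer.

P's transition system — 3 states:
  u0 = rec X. b.(b.0 + (0 + X)) has moves ··b··> u1
  u1 = b.0 + (0 + (rec X. b.(b.0 + (0 + X)))) has moves ··b··> u1, ··b··> u2
  u2 = 0 has moves ∅
Q's transition system — 3 states:
  v0 = b.(b.0 + (0 + (rec X. b.(b.0 + (0 + X))))) has moves ··b··> v1
  v1 = b.0 + (0 + (rec X. b.(b.0 + (0 + X)))) has moves ··b··> v1, ··b··> v2
  v2 = 0 has moves ∅
Bisimilarity quotient blocks:
  B0 = {u0, v0}
  B1 = {u1, v1}
  B2 = {u2, v2}
u0 ∈ B0, v0 ∈ B0 → same block

bisimilar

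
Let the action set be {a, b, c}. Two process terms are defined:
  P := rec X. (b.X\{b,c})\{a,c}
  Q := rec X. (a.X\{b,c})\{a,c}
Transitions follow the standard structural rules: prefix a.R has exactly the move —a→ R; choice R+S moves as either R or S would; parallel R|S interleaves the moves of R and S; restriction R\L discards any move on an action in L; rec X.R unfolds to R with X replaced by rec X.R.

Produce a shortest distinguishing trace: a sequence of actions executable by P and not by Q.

LTS(P): 2 reachable states
  p0 = rec X. (b.X\{b,c})\{a,c} :: -b-> p1
  p1 = (rec X. (b.X\{b,c})\{a,c})\{b,c}\{a,c} :: ·
LTS(Q): 1 reachable states
  q0 = rec X. (a.X\{b,c})\{a,c} :: ·
Executing b from P (initial set {p0}):
  step 1 (b): {p1}
  P completes σ.
Executing b from Q (initial set {q0}):
  step 1 (b): ∅  — Q cannot continue

b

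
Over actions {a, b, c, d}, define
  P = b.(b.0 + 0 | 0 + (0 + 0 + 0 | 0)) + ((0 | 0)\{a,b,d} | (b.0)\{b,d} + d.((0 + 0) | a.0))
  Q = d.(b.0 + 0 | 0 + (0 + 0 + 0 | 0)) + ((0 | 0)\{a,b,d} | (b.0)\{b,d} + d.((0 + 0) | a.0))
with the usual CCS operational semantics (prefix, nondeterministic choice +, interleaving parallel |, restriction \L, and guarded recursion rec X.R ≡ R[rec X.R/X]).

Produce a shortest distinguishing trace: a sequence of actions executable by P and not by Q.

b

Reachable graph of P (5 states):
  s0 = b.(b.0 + 0 | 0 + (0 + 0 + 0 | 0)) + ((0 | 0)\{a,b,d} | (b.0)\{b,d} + d.((0 + 0) | a.0)) → =b=> s1, =d=> s2
  s1 = b.0 + 0 | 0 + (0 + 0 + 0 | 0) → =b=> s3
  s2 = (0 + 0) | a.0 → =a=> s4
  s3 = 0 → (no moves)
  s4 = (0 + 0) | 0 → (no moves)
Reachable graph of Q (5 states):
  t0 = d.(b.0 + 0 | 0 + (0 + 0 + 0 | 0)) + ((0 | 0)\{a,b,d} | (b.0)\{b,d} + d.((0 + 0) | a.0)) → =d=> t1, =d=> t2
  t1 = (0 + 0) | a.0 → =a=> t3
  t2 = b.0 + 0 | 0 + (0 + 0 + 0 | 0) → =b=> t4
  t3 = (0 + 0) | 0 → (no moves)
  t4 = 0 → (no moves)
Run σ = ⟨b⟩ on P: start {s0}
  step 1 (b): {s1}
  ✓ P
Run σ = ⟨b⟩ on Q: start {t0}
  step 1 (b): ∅  — Q cannot continue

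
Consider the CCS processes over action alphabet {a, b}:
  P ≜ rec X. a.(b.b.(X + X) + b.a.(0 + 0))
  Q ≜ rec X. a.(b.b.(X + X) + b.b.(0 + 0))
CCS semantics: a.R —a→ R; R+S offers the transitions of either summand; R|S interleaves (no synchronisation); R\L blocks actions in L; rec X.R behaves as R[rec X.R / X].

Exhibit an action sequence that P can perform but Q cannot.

Reachable graph of P (6 states):
  p0 = rec X. a.(b.b.(X + X) + b.a.(0 + 0)) | —a→ p1
  p1 = b.b.((rec X. a.(b.b.(X + X) + b.a.(0 + 0))) + (rec X. a.(b.b.(X + X) + b.a.(0 + 0)))) + b.a.(0 + 0) | —b→ p2, —b→ p3
  p2 = a.(0 + 0) | —a→ p4
  p3 = b.((rec X. a.(b.b.(X + X) + b.a.(0 + 0))) + (rec X. a.(b.b.(X + X) + b.a.(0 + 0)))) | —b→ p5
  p4 = 0 + 0 | ·
  p5 = (rec X. a.(b.b.(X + X) + b.a.(0 + 0))) + (rec X. a.(b.b.(X + X) + b.a.(0 + 0))) | —a→ p1
Reachable graph of Q (6 states):
  q0 = rec X. a.(b.b.(X + X) + b.b.(0 + 0)) | —a→ q1
  q1 = b.b.((rec X. a.(b.b.(X + X) + b.b.(0 + 0))) + (rec X. a.(b.b.(X + X) + b.b.(0 + 0)))) + b.b.(0 + 0) | —b→ q2, —b→ q3
  q2 = b.((rec X. a.(b.b.(X + X) + b.b.(0 + 0))) + (rec X. a.(b.b.(X + X) + b.b.(0 + 0)))) | —b→ q4
  q3 = b.(0 + 0) | —b→ q5
  q4 = (rec X. a.(b.b.(X + X) + b.b.(0 + 0))) + (rec X. a.(b.b.(X + X) + b.b.(0 + 0))) | —a→ q1
  q5 = 0 + 0 | ·
Run σ = ⟨aba⟩ on P: start {p0}
  step 1 (a): {p1}
  step 2 (b): {p2, p3}
  step 3 (a): {p4}
  P completes σ.
Run σ = ⟨aba⟩ on Q: start {q0}
  step 1 (a): {q1}
  step 2 (b): {q2, q3}
  step 3 (a): ∅  — Q cannot continue

aba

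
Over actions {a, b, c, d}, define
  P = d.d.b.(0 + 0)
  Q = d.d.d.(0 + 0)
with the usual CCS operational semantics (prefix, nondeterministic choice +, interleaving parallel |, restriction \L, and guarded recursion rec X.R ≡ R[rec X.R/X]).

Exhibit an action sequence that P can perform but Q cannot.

ddb

P's transition system — 4 states:
  p0 = d.d.b.(0 + 0) has moves ··d··> p1
  p1 = d.b.(0 + 0) has moves ··d··> p2
  p2 = b.(0 + 0) has moves ··b··> p3
  p3 = 0 + 0 has moves ∅
Q's transition system — 4 states:
  q0 = d.d.d.(0 + 0) has moves ··d··> q1
  q1 = d.d.(0 + 0) has moves ··d··> q2
  q2 = d.(0 + 0) has moves ··d··> q3
  q3 = 0 + 0 has moves ∅
Executing ddb from P (initial set {p0}):
  step 1 (d): {p1}
  step 2 (d): {p2}
  step 3 (b): {p3}
  P completes σ.
Executing ddb from Q (initial set {q0}):
  step 1 (d): {q1}
  step 2 (d): {q2}
  step 3 (b): no successor for Q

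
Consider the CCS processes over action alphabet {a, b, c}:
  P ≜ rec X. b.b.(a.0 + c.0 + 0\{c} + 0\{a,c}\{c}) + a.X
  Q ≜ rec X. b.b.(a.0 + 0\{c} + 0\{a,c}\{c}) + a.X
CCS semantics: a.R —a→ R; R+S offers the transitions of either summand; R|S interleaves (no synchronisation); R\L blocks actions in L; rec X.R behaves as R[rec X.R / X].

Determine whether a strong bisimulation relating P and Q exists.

not bisimilar

Reachable graph of P (4 states):
  u0 = rec X. b.b.(a.0 + c.0 + 0\{c} + 0\{a,c}\{c}) + a.X has moves =a=> u0, =b=> u1
  u1 = b.(a.0 + c.0 + 0\{c} + 0\{a,c}\{c}) has moves =b=> u2
  u2 = a.0 + c.0 + 0\{c} + 0\{a,c}\{c} has moves =a=> u3, =c=> u3
  u3 = 0 has moves (no moves)
Reachable graph of Q (4 states):
  v0 = rec X. b.b.(a.0 + 0\{c} + 0\{a,c}\{c}) + a.X has moves =a=> v0, =b=> v1
  v1 = b.(a.0 + 0\{c} + 0\{a,c}\{c}) has moves =b=> v2
  v2 = a.0 + 0\{c} + 0\{a,c}\{c} has moves =a=> v3
  v3 = 0 has moves (no moves)
Bisimilarity quotient blocks:
  B0 = {u0}
  B1 = {u1}
  B2 = {u2}
  B3 = {u3, v3}
  B4 = {v0}
  B5 = {v1}
  B6 = {v2}
u0 ∈ B0, v0 ∈ B4 → different blocks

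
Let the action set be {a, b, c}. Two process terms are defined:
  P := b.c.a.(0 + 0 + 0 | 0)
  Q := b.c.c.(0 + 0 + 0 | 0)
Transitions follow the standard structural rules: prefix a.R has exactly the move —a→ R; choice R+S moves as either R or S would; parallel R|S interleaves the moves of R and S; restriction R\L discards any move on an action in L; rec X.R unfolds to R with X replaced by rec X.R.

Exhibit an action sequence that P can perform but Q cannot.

bca

P's transition system — 4 states:
  u0 = b.c.a.(0 + 0 + 0 | 0) has moves —b→ u1
  u1 = c.a.(0 + 0 + 0 | 0) has moves —c→ u2
  u2 = a.(0 + 0 + 0 | 0) has moves —a→ u3
  u3 = 0 + 0 + 0 | 0 has moves deadlocked
Q's transition system — 4 states:
  v0 = b.c.c.(0 + 0 + 0 | 0) has moves —b→ v1
  v1 = c.c.(0 + 0 + 0 | 0) has moves —c→ v2
  v2 = c.(0 + 0 + 0 | 0) has moves —c→ v3
  v3 = 0 + 0 + 0 | 0 has moves deadlocked
Executing bca from P (initial set {u0}):
  step 1 (b): {u1}
  step 2 (c): {u2}
  step 3 (a): {u3}
  — P admits the full trace.
Executing bca from Q (initial set {v0}):
  step 1 (b): {v1}
  step 2 (c): {v2}
  step 3 (a): no successor for Q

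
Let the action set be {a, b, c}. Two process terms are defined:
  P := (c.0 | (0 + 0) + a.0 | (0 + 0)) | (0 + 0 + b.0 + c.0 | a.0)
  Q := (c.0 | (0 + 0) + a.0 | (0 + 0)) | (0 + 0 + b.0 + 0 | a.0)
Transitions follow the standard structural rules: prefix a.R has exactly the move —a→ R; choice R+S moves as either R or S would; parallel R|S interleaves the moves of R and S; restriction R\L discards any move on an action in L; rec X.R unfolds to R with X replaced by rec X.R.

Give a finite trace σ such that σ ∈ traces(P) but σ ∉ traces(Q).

P's transition system — 10 states:
  p0 = (c.0 | (0 + 0) + a.0 | (0 + 0)) | (0 + 0 + b.0 + c.0 | a.0) :: --a--▸ p1, --a--▸ p2, --b--▸ p3, --c--▸ p2, --c--▸ p4
  p1 = (c.0 | (0 + 0) + a.0 | (0 + 0)) | (c.0 | 0) :: --a--▸ p5, --c--▸ p5, --c--▸ p6
  p2 = 0 | (0 + 0) | (0 + 0 + b.0 + c.0 | a.0) :: --a--▸ p5, --b--▸ p7, --c--▸ p8
  p3 = (c.0 | (0 + 0) + a.0 | (0 + 0)) | 0 :: --a--▸ p7, --c--▸ p7
  p4 = (c.0 | (0 + 0) + a.0 | (0 + 0)) | (0 | a.0) :: --a--▸ p6, --a--▸ p8, --c--▸ p8
  p5 = 0 | (0 + 0) | (c.0 | 0) :: --c--▸ p9
  p6 = (c.0 | (0 + 0) + a.0 | (0 + 0)) | (0 | 0) :: --a--▸ p9, --c--▸ p9
  p7 = 0 | (0 + 0) | 0 :: ∅
  p8 = 0 | (0 + 0) | (0 | a.0) :: --a--▸ p9
  p9 = 0 | (0 + 0) | (0 | 0) :: ∅
Q's transition system — 6 states:
  q0 = (c.0 | (0 + 0) + a.0 | (0 + 0)) | (0 + 0 + b.0 + 0 | a.0) :: --a--▸ q1, --a--▸ q2, --b--▸ q3, --c--▸ q2
  q1 = (c.0 | (0 + 0) + a.0 | (0 + 0)) | (0 | 0) :: --a--▸ q4, --c--▸ q4
  q2 = 0 | (0 + 0) | (0 + 0 + b.0 + 0 | a.0) :: --a--▸ q4, --b--▸ q5
  q3 = (c.0 | (0 + 0) + a.0 | (0 + 0)) | 0 :: --a--▸ q5, --c--▸ q5
  q4 = 0 | (0 + 0) | (0 | 0) :: ∅
  q5 = 0 | (0 + 0) | 0 :: ∅
Trace ⟨cc⟩ through P, begin at {p0}:
  [1] c ⇒ {p2, p4}
  [2] c ⇒ {p8}
  ✓ P
Trace ⟨cc⟩ through Q, begin at {q0}:
  [1] c ⇒ {q2}
  [2] c ⇒ ∅ (Q stuck)

cc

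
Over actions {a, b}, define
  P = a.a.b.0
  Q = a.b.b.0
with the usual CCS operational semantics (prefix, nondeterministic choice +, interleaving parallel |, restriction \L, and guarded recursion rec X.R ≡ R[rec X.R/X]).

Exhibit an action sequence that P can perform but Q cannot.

Reachable graph of P (4 states):
  m0 = a.a.b.0 | ··a··> m1
  m1 = a.b.0 | ··a··> m2
  m2 = b.0 | ··b··> m3
  m3 = 0 | ·
Reachable graph of Q (4 states):
  n0 = a.b.b.0 | ··a··> n1
  n1 = b.b.0 | ··b··> n2
  n2 = b.0 | ··b··> n3
  n3 = 0 | ·
Trace ⟨aa⟩ through P, begin at {m0}:
  [1] a ⇒ {m1}
  [2] a ⇒ {m2}
  — P admits the full trace.
Trace ⟨aa⟩ through Q, begin at {n0}:
  [1] a ⇒ {n1}
  [2] a ⇒ no successor for Q

aa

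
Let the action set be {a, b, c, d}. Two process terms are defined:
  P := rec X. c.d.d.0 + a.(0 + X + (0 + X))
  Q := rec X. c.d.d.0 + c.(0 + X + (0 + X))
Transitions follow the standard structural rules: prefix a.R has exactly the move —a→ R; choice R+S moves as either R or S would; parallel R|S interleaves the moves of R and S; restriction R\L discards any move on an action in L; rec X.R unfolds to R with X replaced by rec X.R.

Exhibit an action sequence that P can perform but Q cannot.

Reachable graph of P (5 states):
  p0 = rec X. c.d.d.0 + a.(0 + X + (0 + X)) has moves =a=> p1, =c=> p2
  p1 = 0 + (rec X. c.d.d.0 + a.(0 + X + (0 + X))) + (0 + (rec X. c.d.d.0 + a.(0 + X + (0 + X)))) has moves =a=> p1, =c=> p2
  p2 = d.d.0 has moves =d=> p3
  p3 = d.0 has moves =d=> p4
  p4 = 0 has moves stopped
Reachable graph of Q (5 states):
  q0 = rec X. c.d.d.0 + c.(0 + X + (0 + X)) has moves =c=> q1, =c=> q2
  q1 = 0 + (rec X. c.d.d.0 + c.(0 + X + (0 + X))) + (0 + (rec X. c.d.d.0 + c.(0 + X + (0 + X)))) has moves =c=> q1, =c=> q2
  q2 = d.d.0 has moves =d=> q3
  q3 = d.0 has moves =d=> q4
  q4 = 0 has moves stopped
Executing a from P (initial set {p0}):
  [1] a ⇒ {p1}
  — P admits the full trace.
Executing a from Q (initial set {q0}):
  [1] a ⇒ ∅  — Q cannot continue

a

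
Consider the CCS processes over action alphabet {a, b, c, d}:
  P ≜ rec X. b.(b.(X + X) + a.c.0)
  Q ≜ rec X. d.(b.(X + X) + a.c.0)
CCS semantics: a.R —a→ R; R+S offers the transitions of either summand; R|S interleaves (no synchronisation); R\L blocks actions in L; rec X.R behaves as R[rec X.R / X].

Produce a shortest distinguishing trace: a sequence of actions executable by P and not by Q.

b

P's transition system — 5 states:
  u0 = rec X. b.(b.(X + X) + a.c.0) :: --b--▸ u1
  u1 = b.((rec X. b.(b.(X + X) + a.c.0)) + (rec X. b.(b.(X + X) + a.c.0))) + a.c.0 :: --a--▸ u2, --b--▸ u3
  u2 = c.0 :: --c--▸ u4
  u3 = (rec X. b.(b.(X + X) + a.c.0)) + (rec X. b.(b.(X + X) + a.c.0)) :: --b--▸ u1
  u4 = 0 :: (no moves)
Q's transition system — 5 states:
  v0 = rec X. d.(b.(X + X) + a.c.0) :: --d--▸ v1
  v1 = b.((rec X. d.(b.(X + X) + a.c.0)) + (rec X. d.(b.(X + X) + a.c.0))) + a.c.0 :: --a--▸ v2, --b--▸ v3
  v2 = c.0 :: --c--▸ v4
  v3 = (rec X. d.(b.(X + X) + a.c.0)) + (rec X. d.(b.(X + X) + a.c.0)) :: --d--▸ v1
  v4 = 0 :: (no moves)
Executing b from P (initial set {u0}):
  [1] b ⇒ {u1}
  P completes σ.
Executing b from Q (initial set {v0}):
  [1] b ⇒ no successor for Q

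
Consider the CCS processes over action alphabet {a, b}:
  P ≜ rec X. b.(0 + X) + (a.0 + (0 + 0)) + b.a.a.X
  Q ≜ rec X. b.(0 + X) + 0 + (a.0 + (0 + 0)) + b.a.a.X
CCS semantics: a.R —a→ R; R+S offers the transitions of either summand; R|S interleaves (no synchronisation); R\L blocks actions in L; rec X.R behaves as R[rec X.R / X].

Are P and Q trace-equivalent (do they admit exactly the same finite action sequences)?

Reachable graph of P (5 states):
  s0 = rec X. b.(0 + X) + (a.0 + (0 + 0)) + b.a.a.X has moves ··a··> s1, ··b··> s2, ··b··> s3
  s1 = 0 has moves ·
  s2 = 0 + (rec X. b.(0 + X) + (a.0 + (0 + 0)) + b.a.a.X) has moves ··a··> s1, ··b··> s2, ··b··> s3
  s3 = a.a.(rec X. b.(0 + X) + (a.0 + (0 + 0)) + b.a.a.X) has moves ··a··> s4
  s4 = a.(rec X. b.(0 + X) + (a.0 + (0 + 0)) + b.a.a.X) has moves ··a··> s0
Reachable graph of Q (5 states):
  t0 = rec X. b.(0 + X) + 0 + (a.0 + (0 + 0)) + b.a.a.X has moves ··a··> t1, ··b··> t2, ··b··> t3
  t1 = 0 has moves ·
  t2 = 0 + (rec X. b.(0 + X) + 0 + (a.0 + (0 + 0)) + b.a.a.X) has moves ··a··> t1, ··b··> t2, ··b··> t3
  t3 = a.a.(rec X. b.(0 + X) + 0 + (a.0 + (0 + 0)) + b.a.a.X) has moves ··a··> t4
  t4 = a.(rec X. b.(0 + X) + 0 + (a.0 + (0 + 0)) + b.a.a.X) has moves ··a··> t0
Coarsest stable partition (strong bisimilarity classes):
  B0 = {s0, s2, t0, t2}
  B1 = {s1, t1}
  B2 = {s3, t3}
  B3 = {s4, t4}
s0 ∈ B0, t0 ∈ B0 → same block
Bisimilar ⇒ trace-equivalent.

traces(P) = traces(Q)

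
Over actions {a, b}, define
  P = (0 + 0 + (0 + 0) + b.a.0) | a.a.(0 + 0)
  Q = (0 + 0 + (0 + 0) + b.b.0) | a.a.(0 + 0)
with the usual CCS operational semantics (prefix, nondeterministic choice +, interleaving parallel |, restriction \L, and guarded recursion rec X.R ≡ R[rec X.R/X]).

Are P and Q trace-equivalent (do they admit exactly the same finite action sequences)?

LTS(P): 9 reachable states
  s0 = (0 + 0 + (0 + 0) + b.a.0) | a.a.(0 + 0) has moves =a=> s1, =b=> s2
  s1 = (0 + 0 + (0 + 0) + b.a.0) | a.(0 + 0) has moves =a=> s3, =b=> s4
  s2 = a.0 | a.a.(0 + 0) has moves =a=> s4, =a=> s5
  s3 = (0 + 0 + (0 + 0) + b.a.0) | (0 + 0) has moves =b=> s6
  s4 = a.0 | a.(0 + 0) has moves =a=> s6, =a=> s7
  s5 = 0 | a.a.(0 + 0) has moves =a=> s7
  s6 = a.0 | (0 + 0) has moves =a=> s8
  s7 = 0 | a.(0 + 0) has moves =a=> s8
  s8 = 0 | (0 + 0) has moves ·
LTS(Q): 9 reachable states
  t0 = (0 + 0 + (0 + 0) + b.b.0) | a.a.(0 + 0) has moves =a=> t1, =b=> t2
  t1 = (0 + 0 + (0 + 0) + b.b.0) | a.(0 + 0) has moves =a=> t3, =b=> t4
  t2 = b.0 | a.a.(0 + 0) has moves =a=> t4, =b=> t5
  t3 = (0 + 0 + (0 + 0) + b.b.0) | (0 + 0) has moves =b=> t6
  t4 = b.0 | a.(0 + 0) has moves =a=> t6, =b=> t7
  t5 = 0 | a.a.(0 + 0) has moves =a=> t7
  t6 = b.0 | (0 + 0) has moves =b=> t8
  t7 = 0 | a.(0 + 0) has moves =a=> t8
  t8 = 0 | (0 + 0) has moves ·
Trace ⟨aaba⟩ through P, begin at {s0}:
  step 1 (a): {s1}
  step 2 (a): {s3}
  step 3 (b): {s6}
  step 4 (a): {s8}
  — P admits the full trace.
Trace ⟨aaba⟩ through Q, begin at {t0}:
  step 1 (a): {t1}
  step 2 (a): {t3}
  step 3 (b): {t6}
  step 4 (a): ∅  — Q cannot continue

NO — witness ⟨aaba⟩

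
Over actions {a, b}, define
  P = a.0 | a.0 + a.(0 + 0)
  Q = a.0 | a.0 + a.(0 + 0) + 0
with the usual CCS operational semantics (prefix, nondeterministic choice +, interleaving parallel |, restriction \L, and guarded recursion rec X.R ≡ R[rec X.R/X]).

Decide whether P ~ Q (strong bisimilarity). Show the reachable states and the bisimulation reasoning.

LTS(P): 5 reachable states
  u0 = a.0 | a.0 + a.(0 + 0) :: =a=> u1, =a=> u2, =a=> u3
  u1 = 0 + 0 :: ∅
  u2 = 0 | a.0 :: =a=> u4
  u3 = a.0 | 0 :: =a=> u4
  u4 = 0 | 0 :: ∅
LTS(Q): 5 reachable states
  v0 = a.0 | a.0 + a.(0 + 0) + 0 :: =a=> v1, =a=> v2, =a=> v3
  v1 = 0 + 0 :: ∅
  v2 = 0 | a.0 :: =a=> v4
  v3 = a.0 | 0 :: =a=> v4
  v4 = 0 | 0 :: ∅
Coarsest stable partition (strong bisimilarity classes):
  B0 = {u0, v0}
  B1 = {u1, u4, v1, v4}
  B2 = {u2, u3, v2, v3}
u0 ∈ B0, v0 ∈ B0 → same block

P ~ Q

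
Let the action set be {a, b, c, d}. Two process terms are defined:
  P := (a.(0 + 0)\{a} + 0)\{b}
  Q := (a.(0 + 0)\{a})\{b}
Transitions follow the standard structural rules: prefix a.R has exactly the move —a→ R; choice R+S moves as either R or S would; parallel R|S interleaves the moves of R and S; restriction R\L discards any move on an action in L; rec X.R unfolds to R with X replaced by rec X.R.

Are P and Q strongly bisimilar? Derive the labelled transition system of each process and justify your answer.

bisimilar

LTS(P): 2 reachable states
  u0 = (a.(0 + 0)\{a} + 0)\{b} → —a→ u1
  u1 = (0 + 0)\{a}\{b} → deadlocked
LTS(Q): 2 reachable states
  v0 = (a.(0 + 0)\{a})\{b} → —a→ v1
  v1 = (0 + 0)\{a}\{b} → deadlocked
Partition-refinement fixed point:
  B0 = {u0, v0}
  B1 = {u1, v1}
u0 ∈ B0, v0 ∈ B0 → same block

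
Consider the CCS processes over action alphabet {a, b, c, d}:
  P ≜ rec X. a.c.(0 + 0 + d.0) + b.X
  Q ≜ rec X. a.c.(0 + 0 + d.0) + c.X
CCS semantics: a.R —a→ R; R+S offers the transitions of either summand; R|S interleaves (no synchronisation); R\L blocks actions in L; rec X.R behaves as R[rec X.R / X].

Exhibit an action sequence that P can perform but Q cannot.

Reachable graph of P (4 states):
  m0 = rec X. a.c.(0 + 0 + d.0) + b.X | =a=> m1, =b=> m0
  m1 = c.(0 + 0 + d.0) | =c=> m2
  m2 = 0 + 0 + d.0 | =d=> m3
  m3 = 0 | ∅
Reachable graph of Q (4 states):
  n0 = rec X. a.c.(0 + 0 + d.0) + c.X | =a=> n1, =c=> n0
  n1 = c.(0 + 0 + d.0) | =c=> n2
  n2 = 0 + 0 + d.0 | =d=> n3
  n3 = 0 | ∅
Run σ = ⟨b⟩ on P: start {m0}
  after b @ step 1: {m0}
  — P admits the full trace.
Run σ = ⟨b⟩ on Q: start {n0}
  after b @ step 1: ∅ (Q stuck)

b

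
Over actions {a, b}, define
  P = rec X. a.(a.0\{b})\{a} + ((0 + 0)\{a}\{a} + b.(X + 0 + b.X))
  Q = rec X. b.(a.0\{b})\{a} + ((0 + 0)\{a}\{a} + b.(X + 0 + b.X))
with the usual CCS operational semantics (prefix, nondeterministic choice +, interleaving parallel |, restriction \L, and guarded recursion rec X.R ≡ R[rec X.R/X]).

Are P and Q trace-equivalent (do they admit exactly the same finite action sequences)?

Reachable graph of P (3 states):
  u0 = rec X. a.(a.0\{b})\{a} + ((0 + 0)\{a}\{a} + b.(X + 0 + b.X)) ⊢ ··a··> u1, ··b··> u2
  u1 = (a.0\{b})\{a} ⊢ ·
  u2 = (rec X. a.(a.0\{b})\{a} + ((0 + 0)\{a}\{a} + b.(X + 0 + b.X))) + 0 + b.(rec X. a.(a.0\{b})\{a} + ((0 + 0)\{a}\{a} + b.(X + 0 + b.X))) ⊢ ··a··> u1, ··b··> u0, ··b··> u2
Reachable graph of Q (3 states):
  v0 = rec X. b.(a.0\{b})\{a} + ((0 + 0)\{a}\{a} + b.(X + 0 + b.X)) ⊢ ··b··> v1, ··b··> v2
  v1 = (a.0\{b})\{a} ⊢ ·
  v2 = (rec X. b.(a.0\{b})\{a} + ((0 + 0)\{a}\{a} + b.(X + 0 + b.X))) + 0 + b.(rec X. b.(a.0\{b})\{a} + ((0 + 0)\{a}\{a} + b.(X + 0 + b.X))) ⊢ ··b··> v0, ··b··> v1, ··b··> v2
Run σ = ⟨a⟩ on P: start {u0}
  step 1 (a): {u1}
  P completes σ.
Run σ = ⟨a⟩ on Q: start {v0}
  step 1 (a): ∅  — Q cannot continue

trace-distinct — witness ⟨a⟩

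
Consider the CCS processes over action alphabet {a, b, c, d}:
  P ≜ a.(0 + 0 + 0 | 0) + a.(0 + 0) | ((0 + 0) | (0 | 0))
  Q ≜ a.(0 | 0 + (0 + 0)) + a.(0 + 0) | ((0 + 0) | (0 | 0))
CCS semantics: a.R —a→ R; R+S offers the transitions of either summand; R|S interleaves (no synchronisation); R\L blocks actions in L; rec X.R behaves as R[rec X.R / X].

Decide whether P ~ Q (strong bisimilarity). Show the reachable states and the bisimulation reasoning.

P ~ Q

P's transition system — 3 states:
  m0 = a.(0 + 0 + 0 | 0) + a.(0 + 0) | ((0 + 0) | (0 | 0)) ⊢ --a--▸ m1, --a--▸ m2
  m1 = (0 + 0) | ((0 + 0) | (0 | 0)) ⊢ stopped
  m2 = 0 + 0 + 0 | 0 ⊢ stopped
Q's transition system — 3 states:
  n0 = a.(0 | 0 + (0 + 0)) + a.(0 + 0) | ((0 + 0) | (0 | 0)) ⊢ --a--▸ n1, --a--▸ n2
  n1 = (0 + 0) | ((0 + 0) | (0 | 0)) ⊢ stopped
  n2 = 0 | 0 + (0 + 0) ⊢ stopped
Partition-refinement fixed point:
  B0 = {m0, n0}
  B1 = {m1, m2, n1, n2}
m0 ∈ B0, n0 ∈ B0 → same block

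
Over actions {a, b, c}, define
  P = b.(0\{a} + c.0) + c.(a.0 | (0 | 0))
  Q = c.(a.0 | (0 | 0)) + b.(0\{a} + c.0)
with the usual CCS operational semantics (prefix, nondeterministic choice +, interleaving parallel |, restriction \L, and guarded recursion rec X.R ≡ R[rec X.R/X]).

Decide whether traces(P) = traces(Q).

trace-equivalent

Reachable graph of P (5 states):
  u0 = b.(0\{a} + c.0) + c.(a.0 | (0 | 0)) ⊢ --b--▸ u1, --c--▸ u2
  u1 = 0\{a} + c.0 ⊢ --c--▸ u3
  u2 = a.0 | (0 | 0) ⊢ --a--▸ u4
  u3 = 0 ⊢ ·
  u4 = 0 | (0 | 0) ⊢ ·
Reachable graph of Q (5 states):
  v0 = c.(a.0 | (0 | 0)) + b.(0\{a} + c.0) ⊢ --b--▸ v1, --c--▸ v2
  v1 = 0\{a} + c.0 ⊢ --c--▸ v3
  v2 = a.0 | (0 | 0) ⊢ --a--▸ v4
  v3 = 0 ⊢ ·
  v4 = 0 | (0 | 0) ⊢ ·
Partition-refinement fixed point:
  B0 = {u0, v0}
  B1 = {u1, v1}
  B2 = {u3, u4, v3, v4}
  B3 = {u2, v2}
u0 ∈ B0, v0 ∈ B0 → same block
Bisimilar ⇒ trace-equivalent.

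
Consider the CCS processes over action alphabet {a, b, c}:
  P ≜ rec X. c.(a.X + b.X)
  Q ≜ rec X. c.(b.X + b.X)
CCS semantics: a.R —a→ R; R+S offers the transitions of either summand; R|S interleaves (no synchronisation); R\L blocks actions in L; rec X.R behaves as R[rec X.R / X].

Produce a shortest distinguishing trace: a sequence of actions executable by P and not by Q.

ca

P's transition system — 2 states:
  p0 = rec X. c.(a.X + b.X) :: ··c··> p1
  p1 = a.(rec X. c.(a.X + b.X)) + b.(rec X. c.(a.X + b.X)) :: ··a··> p0, ··b··> p0
Q's transition system — 2 states:
  q0 = rec X. c.(b.X + b.X) :: ··c··> q1
  q1 = b.(rec X. c.(b.X + b.X)) + b.(rec X. c.(b.X + b.X)) :: ··b··> q0
Run σ = ⟨ca⟩ on P: start {p0}
  after c @ step 1: {p1}
  after a @ step 2: {p0}
  P completes σ.
Run σ = ⟨ca⟩ on Q: start {q0}
  after c @ step 1: {q1}
  after a @ step 2: ∅  — Q cannot continue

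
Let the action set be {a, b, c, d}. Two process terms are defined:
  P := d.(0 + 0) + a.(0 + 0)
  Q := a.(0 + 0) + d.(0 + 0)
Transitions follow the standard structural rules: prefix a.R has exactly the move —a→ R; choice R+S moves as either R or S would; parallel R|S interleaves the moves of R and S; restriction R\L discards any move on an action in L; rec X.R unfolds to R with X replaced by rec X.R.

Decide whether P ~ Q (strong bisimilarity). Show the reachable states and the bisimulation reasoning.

P's transition system — 2 states:
  m0 = d.(0 + 0) + a.(0 + 0) :: —a→ m1, —d→ m1
  m1 = 0 + 0 :: ∅
Q's transition system — 2 states:
  n0 = a.(0 + 0) + d.(0 + 0) :: —a→ n1, —d→ n1
  n1 = 0 + 0 :: ∅
Bisimilarity quotient blocks:
  B0 = {m0, n0}
  B1 = {m1, n1}
m0 ∈ B0, n0 ∈ B0 → same block

bisimilar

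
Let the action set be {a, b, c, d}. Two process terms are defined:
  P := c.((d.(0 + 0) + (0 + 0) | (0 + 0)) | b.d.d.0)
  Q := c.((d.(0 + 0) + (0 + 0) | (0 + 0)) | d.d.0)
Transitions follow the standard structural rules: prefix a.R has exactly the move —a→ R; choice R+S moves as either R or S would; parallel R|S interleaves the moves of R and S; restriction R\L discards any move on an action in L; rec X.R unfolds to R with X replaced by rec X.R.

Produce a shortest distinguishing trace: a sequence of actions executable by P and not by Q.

cb

P's transition system — 9 states:
  p0 = c.((d.(0 + 0) + (0 + 0) | (0 + 0)) | b.d.d.0) ⊢ --c--▸ p1
  p1 = (d.(0 + 0) + (0 + 0) | (0 + 0)) | b.d.d.0 ⊢ --b--▸ p2, --d--▸ p3
  p2 = (d.(0 + 0) + (0 + 0) | (0 + 0)) | d.d.0 ⊢ --d--▸ p4, --d--▸ p5
  p3 = (0 + 0) | b.d.d.0 ⊢ --b--▸ p4
  p4 = (0 + 0) | d.d.0 ⊢ --d--▸ p6
  p5 = (d.(0 + 0) + (0 + 0) | (0 + 0)) | d.0 ⊢ --d--▸ p6, --d--▸ p7
  p6 = (0 + 0) | d.0 ⊢ --d--▸ p8
  p7 = (d.(0 + 0) + (0 + 0) | (0 + 0)) | 0 ⊢ --d--▸ p8
  p8 = (0 + 0) | 0 ⊢ stopped
Q's transition system — 7 states:
  q0 = c.((d.(0 + 0) + (0 + 0) | (0 + 0)) | d.d.0) ⊢ --c--▸ q1
  q1 = (d.(0 + 0) + (0 + 0) | (0 + 0)) | d.d.0 ⊢ --d--▸ q2, --d--▸ q3
  q2 = (0 + 0) | d.d.0 ⊢ --d--▸ q4
  q3 = (d.(0 + 0) + (0 + 0) | (0 + 0)) | d.0 ⊢ --d--▸ q4, --d--▸ q5
  q4 = (0 + 0) | d.0 ⊢ --d--▸ q6
  q5 = (d.(0 + 0) + (0 + 0) | (0 + 0)) | 0 ⊢ --d--▸ q6
  q6 = (0 + 0) | 0 ⊢ stopped
Run σ = ⟨cb⟩ on P: start {p0}
  [1] c ⇒ {p1}
  [2] b ⇒ {p2}
  ✓ P
Run σ = ⟨cb⟩ on Q: start {q0}
  [1] c ⇒ {q1}
  [2] b ⇒ ∅  — Q cannot continue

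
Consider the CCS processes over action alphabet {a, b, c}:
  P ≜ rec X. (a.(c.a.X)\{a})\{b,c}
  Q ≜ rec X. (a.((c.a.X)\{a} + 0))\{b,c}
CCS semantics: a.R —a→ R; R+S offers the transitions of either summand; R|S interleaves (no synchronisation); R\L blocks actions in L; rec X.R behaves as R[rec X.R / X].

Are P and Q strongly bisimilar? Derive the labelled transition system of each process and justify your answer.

bisimilar

Reachable graph of P (2 states):
  s0 = rec X. (a.(c.a.X)\{a})\{b,c} has moves ··a··> s1
  s1 = (c.a.(rec X. (a.(c.a.X)\{a})\{b,c}))\{a}\{b,c} has moves ·
Reachable graph of Q (2 states):
  t0 = rec X. (a.((c.a.X)\{a} + 0))\{b,c} has moves ··a··> t1
  t1 = ((c.a.(rec X. (a.((c.a.X)\{a} + 0))\{b,c}))\{a} + 0)\{b,c} has moves ·
Bisimilarity quotient blocks:
  B0 = {s0, t0}
  B1 = {s1, t1}
s0 ∈ B0, t0 ∈ B0 → same block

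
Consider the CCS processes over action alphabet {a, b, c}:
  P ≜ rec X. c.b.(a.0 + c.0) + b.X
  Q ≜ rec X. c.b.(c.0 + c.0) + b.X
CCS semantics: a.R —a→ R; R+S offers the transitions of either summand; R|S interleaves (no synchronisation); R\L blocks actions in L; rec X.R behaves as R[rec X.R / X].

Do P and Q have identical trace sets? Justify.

Reachable graph of P (4 states):
  m0 = rec X. c.b.(a.0 + c.0) + b.X ⊢ —b→ m0, —c→ m1
  m1 = b.(a.0 + c.0) ⊢ —b→ m2
  m2 = a.0 + c.0 ⊢ —a→ m3, —c→ m3
  m3 = 0 ⊢ ∅
Reachable graph of Q (4 states):
  n0 = rec X. c.b.(c.0 + c.0) + b.X ⊢ —b→ n0, —c→ n1
  n1 = b.(c.0 + c.0) ⊢ —b→ n2
  n2 = c.0 + c.0 ⊢ —c→ n3
  n3 = 0 ⊢ ∅
Trace ⟨cba⟩ through P, begin at {m0}:
  after c @ step 1: {m1}
  after b @ step 2: {m2}
  after a @ step 3: {m3}
  — P admits the full trace.
Trace ⟨cba⟩ through Q, begin at {n0}:
  after c @ step 1: {n1}
  after b @ step 2: {n2}
  after a @ step 3: no successor for Q

trace-distinct — witness ⟨cba⟩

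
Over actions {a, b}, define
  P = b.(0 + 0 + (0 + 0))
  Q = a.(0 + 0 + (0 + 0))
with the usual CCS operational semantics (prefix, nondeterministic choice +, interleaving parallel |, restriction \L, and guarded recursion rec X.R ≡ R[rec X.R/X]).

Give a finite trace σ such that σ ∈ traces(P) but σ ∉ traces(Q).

b

Reachable graph of P (2 states):
  m0 = b.(0 + 0 + (0 + 0)) :: ··b··> m1
  m1 = 0 + 0 + (0 + 0) :: stopped
Reachable graph of Q (2 states):
  n0 = a.(0 + 0 + (0 + 0)) :: ··a··> n1
  n1 = 0 + 0 + (0 + 0) :: stopped
Run σ = ⟨b⟩ on P: start {m0}
  [1] b ⇒ {m1}
  P completes σ.
Run σ = ⟨b⟩ on Q: start {n0}
  [1] b ⇒ no successor for Q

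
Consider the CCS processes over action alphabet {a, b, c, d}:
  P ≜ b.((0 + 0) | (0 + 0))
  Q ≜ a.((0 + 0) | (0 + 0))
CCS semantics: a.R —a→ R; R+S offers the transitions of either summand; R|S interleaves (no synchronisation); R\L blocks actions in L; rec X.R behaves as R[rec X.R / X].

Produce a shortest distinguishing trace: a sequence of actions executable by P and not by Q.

b

Reachable graph of P (2 states):
  m0 = b.((0 + 0) | (0 + 0)) ⊢ -b-> m1
  m1 = (0 + 0) | (0 + 0) ⊢ (no moves)
Reachable graph of Q (2 states):
  n0 = a.((0 + 0) | (0 + 0)) ⊢ -a-> n1
  n1 = (0 + 0) | (0 + 0) ⊢ (no moves)
Run σ = ⟨b⟩ on P: start {m0}
  step 1 (b): {m1}
  — P admits the full trace.
Run σ = ⟨b⟩ on Q: start {n0}
  step 1 (b): ∅  — Q cannot continue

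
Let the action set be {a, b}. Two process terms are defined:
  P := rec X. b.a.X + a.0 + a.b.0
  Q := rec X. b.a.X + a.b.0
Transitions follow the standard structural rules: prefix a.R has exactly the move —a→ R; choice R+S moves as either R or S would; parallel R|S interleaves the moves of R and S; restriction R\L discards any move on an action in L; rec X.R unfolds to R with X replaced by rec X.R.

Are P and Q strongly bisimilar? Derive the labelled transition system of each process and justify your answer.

P ≁ Q

LTS(P): 4 reachable states
  u0 = rec X. b.a.X + a.0 + a.b.0 has moves =a=> u1, =a=> u2, =b=> u3
  u1 = 0 has moves ∅
  u2 = b.0 has moves =b=> u1
  u3 = a.(rec X. b.a.X + a.0 + a.b.0) has moves =a=> u0
LTS(Q): 4 reachable states
  v0 = rec X. b.a.X + a.b.0 has moves =a=> v1, =b=> v2
  v1 = b.0 has moves =b=> v3
  v2 = a.(rec X. b.a.X + a.b.0) has moves =a=> v0
  v3 = 0 has moves ∅
Coarsest stable partition (strong bisimilarity classes):
  B0 = {u0}
  B1 = {u1, v3}
  B2 = {u2, v1}
  B3 = {u3}
  B4 = {v0}
  B5 = {v2}
u0 ∈ B0, v0 ∈ B4 → different blocks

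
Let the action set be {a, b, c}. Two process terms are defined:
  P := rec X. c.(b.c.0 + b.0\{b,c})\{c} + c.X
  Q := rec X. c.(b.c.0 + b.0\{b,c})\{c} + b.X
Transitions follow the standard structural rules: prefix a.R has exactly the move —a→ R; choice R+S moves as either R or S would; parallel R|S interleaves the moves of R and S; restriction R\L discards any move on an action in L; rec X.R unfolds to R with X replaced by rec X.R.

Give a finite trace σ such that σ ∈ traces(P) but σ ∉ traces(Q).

cc

Reachable graph of P (4 states):
  p0 = rec X. c.(b.c.0 + b.0\{b,c})\{c} + c.X :: ··c··> p0, ··c··> p1
  p1 = (b.c.0 + b.0\{b,c})\{c} :: ··b··> p2, ··b··> p3
  p2 = (c.0)\{c} :: deadlocked
  p3 = 0\{b,c}\{c} :: deadlocked
Reachable graph of Q (4 states):
  q0 = rec X. c.(b.c.0 + b.0\{b,c})\{c} + b.X :: ··b··> q0, ··c··> q1
  q1 = (b.c.0 + b.0\{b,c})\{c} :: ··b··> q2, ··b··> q3
  q2 = (c.0)\{c} :: deadlocked
  q3 = 0\{b,c}\{c} :: deadlocked
Trace ⟨cc⟩ through P, begin at {p0}:
  [1] c ⇒ {p0, p1}
  [2] c ⇒ {p0, p1}
  P completes σ.
Trace ⟨cc⟩ through Q, begin at {q0}:
  [1] c ⇒ {q1}
  [2] c ⇒ ∅ (Q stuck)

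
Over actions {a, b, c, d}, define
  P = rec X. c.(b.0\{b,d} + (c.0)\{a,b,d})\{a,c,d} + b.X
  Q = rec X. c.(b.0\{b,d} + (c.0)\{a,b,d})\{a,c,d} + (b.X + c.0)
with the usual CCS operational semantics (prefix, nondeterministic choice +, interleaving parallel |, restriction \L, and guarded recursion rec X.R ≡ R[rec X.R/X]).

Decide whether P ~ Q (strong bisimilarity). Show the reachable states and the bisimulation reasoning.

LTS(P): 3 reachable states
  s0 = rec X. c.(b.0\{b,d} + (c.0)\{a,b,d})\{a,c,d} + b.X :: --b--▸ s0, --c--▸ s1
  s1 = (b.0\{b,d} + (c.0)\{a,b,d})\{a,c,d} :: --b--▸ s2
  s2 = 0\{b,d}\{a,c,d} :: ·
LTS(Q): 4 reachable states
  t0 = rec X. c.(b.0\{b,d} + (c.0)\{a,b,d})\{a,c,d} + (b.X + c.0) :: --b--▸ t0, --c--▸ t1, --c--▸ t2
  t1 = (b.0\{b,d} + (c.0)\{a,b,d})\{a,c,d} :: --b--▸ t3
  t2 = 0 :: ·
  t3 = 0\{b,d}\{a,c,d} :: ·
Bisimilarity quotient blocks:
  B0 = {s0}
  B1 = {s1, t1}
  B2 = {s2, t2, t3}
  B3 = {t0}
s0 ∈ B0, t0 ∈ B3 → different blocks

P ≁ Q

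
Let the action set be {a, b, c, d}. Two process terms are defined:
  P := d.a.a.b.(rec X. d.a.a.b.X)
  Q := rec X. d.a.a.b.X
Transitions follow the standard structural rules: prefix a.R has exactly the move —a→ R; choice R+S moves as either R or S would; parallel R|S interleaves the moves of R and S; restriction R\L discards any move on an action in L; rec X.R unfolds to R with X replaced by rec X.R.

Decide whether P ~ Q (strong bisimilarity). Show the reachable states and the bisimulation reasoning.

YES

P's transition system — 5 states:
  s0 = d.a.a.b.(rec X. d.a.a.b.X) :: —d→ s1
  s1 = a.a.b.(rec X. d.a.a.b.X) :: —a→ s2
  s2 = a.b.(rec X. d.a.a.b.X) :: —a→ s3
  s3 = b.(rec X. d.a.a.b.X) :: —b→ s4
  s4 = rec X. d.a.a.b.X :: —d→ s1
Q's transition system — 4 states:
  t0 = rec X. d.a.a.b.X :: —d→ t1
  t1 = a.a.b.(rec X. d.a.a.b.X) :: —a→ t2
  t2 = a.b.(rec X. d.a.a.b.X) :: —a→ t3
  t3 = b.(rec X. d.a.a.b.X) :: —b→ t0
Partition-refinement fixed point:
  B0 = {s0, s4, t0}
  B1 = {s1, t1}
  B2 = {s2, t2}
  B3 = {s3, t3}
s0 ∈ B0, t0 ∈ B0 → same block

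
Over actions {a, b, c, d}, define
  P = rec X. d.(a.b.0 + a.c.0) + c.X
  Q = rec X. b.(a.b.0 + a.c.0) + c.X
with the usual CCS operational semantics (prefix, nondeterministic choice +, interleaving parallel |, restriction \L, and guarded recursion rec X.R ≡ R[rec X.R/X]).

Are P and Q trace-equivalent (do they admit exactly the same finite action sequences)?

Reachable graph of P (5 states):
  m0 = rec X. d.(a.b.0 + a.c.0) + c.X ⊢ —c→ m0, —d→ m1
  m1 = a.b.0 + a.c.0 ⊢ —a→ m2, —a→ m3
  m2 = b.0 ⊢ —b→ m4
  m3 = c.0 ⊢ —c→ m4
  m4 = 0 ⊢ (no moves)
Reachable graph of Q (5 states):
  n0 = rec X. b.(a.b.0 + a.c.0) + c.X ⊢ —b→ n1, —c→ n0
  n1 = a.b.0 + a.c.0 ⊢ —a→ n2, —a→ n3
  n2 = b.0 ⊢ —b→ n4
  n3 = c.0 ⊢ —c→ n4
  n4 = 0 ⊢ (no moves)
Trace ⟨d⟩ through P, begin at {m0}:
  after d @ step 1: {m1}
  P completes σ.
Trace ⟨d⟩ through Q, begin at {n0}:
  after d @ step 1: ∅ (Q stuck)

NO — witness ⟨d⟩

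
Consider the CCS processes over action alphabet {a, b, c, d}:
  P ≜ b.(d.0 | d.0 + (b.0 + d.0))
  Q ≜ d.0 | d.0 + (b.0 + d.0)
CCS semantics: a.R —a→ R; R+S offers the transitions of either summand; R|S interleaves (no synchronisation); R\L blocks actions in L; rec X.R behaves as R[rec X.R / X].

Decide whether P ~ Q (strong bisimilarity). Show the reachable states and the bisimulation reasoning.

P ≁ Q

Reachable graph of P (6 states):
  s0 = b.(d.0 | d.0 + (b.0 + d.0)) :: —b→ s1
  s1 = d.0 | d.0 + (b.0 + d.0) :: —b→ s2, —d→ s2, —d→ s3, —d→ s4
  s2 = 0 :: ·
  s3 = 0 | d.0 :: —d→ s5
  s4 = d.0 | 0 :: —d→ s5
  s5 = 0 | 0 :: ·
Reachable graph of Q (5 states):
  t0 = d.0 | d.0 + (b.0 + d.0) :: —b→ t1, —d→ t1, —d→ t2, —d→ t3
  t1 = 0 :: ·
  t2 = 0 | d.0 :: —d→ t4
  t3 = d.0 | 0 :: —d→ t4
  t4 = 0 | 0 :: ·
Coarsest stable partition (strong bisimilarity classes):
  B0 = {s0}
  B1 = {s1, t0}
  B2 = {s2, s5, t1, t4}
  B3 = {s3, s4, t2, t3}
s0 ∈ B0, t0 ∈ B1 → different blocks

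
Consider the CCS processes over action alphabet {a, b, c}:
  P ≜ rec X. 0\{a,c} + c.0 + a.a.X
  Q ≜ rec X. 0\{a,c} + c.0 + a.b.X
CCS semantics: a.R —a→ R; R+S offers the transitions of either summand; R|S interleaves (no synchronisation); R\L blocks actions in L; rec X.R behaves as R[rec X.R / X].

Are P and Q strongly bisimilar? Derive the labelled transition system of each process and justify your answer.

Reachable graph of P (3 states):
  m0 = rec X. 0\{a,c} + c.0 + a.a.X → —a→ m1, —c→ m2
  m1 = a.(rec X. 0\{a,c} + c.0 + a.a.X) → —a→ m0
  m2 = 0 → stopped
Reachable graph of Q (3 states):
  n0 = rec X. 0\{a,c} + c.0 + a.b.X → —a→ n1, —c→ n2
  n1 = b.(rec X. 0\{a,c} + c.0 + a.b.X) → —b→ n0
  n2 = 0 → stopped
Bisimilarity quotient blocks:
  B0 = {m0}
  B1 = {m1}
  B2 = {m2, n2}
  B3 = {n0}
  B4 = {n1}
m0 ∈ B0, n0 ∈ B3 → different blocks

NO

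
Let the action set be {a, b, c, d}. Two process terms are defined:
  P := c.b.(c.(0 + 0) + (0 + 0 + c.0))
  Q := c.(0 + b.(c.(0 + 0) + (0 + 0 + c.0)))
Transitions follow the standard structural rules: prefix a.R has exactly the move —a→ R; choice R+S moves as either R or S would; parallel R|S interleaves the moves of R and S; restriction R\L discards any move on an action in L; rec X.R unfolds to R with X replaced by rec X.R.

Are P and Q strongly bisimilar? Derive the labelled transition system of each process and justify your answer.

LTS(P): 5 reachable states
  s0 = c.b.(c.(0 + 0) + (0 + 0 + c.0)) has moves =c=> s1
  s1 = b.(c.(0 + 0) + (0 + 0 + c.0)) has moves =b=> s2
  s2 = c.(0 + 0) + (0 + 0 + c.0) has moves =c=> s3, =c=> s4
  s3 = 0 has moves deadlocked
  s4 = 0 + 0 has moves deadlocked
LTS(Q): 5 reachable states
  t0 = c.(0 + b.(c.(0 + 0) + (0 + 0 + c.0))) has moves =c=> t1
  t1 = 0 + b.(c.(0 + 0) + (0 + 0 + c.0)) has moves =b=> t2
  t2 = c.(0 + 0) + (0 + 0 + c.0) has moves =c=> t3, =c=> t4
  t3 = 0 has moves deadlocked
  t4 = 0 + 0 has moves deadlocked
Coarsest stable partition (strong bisimilarity classes):
  B0 = {s0, t0}
  B1 = {s1, t1}
  B2 = {s2, t2}
  B3 = {s3, s4, t3, t4}
s0 ∈ B0, t0 ∈ B0 → same block

P ~ Q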